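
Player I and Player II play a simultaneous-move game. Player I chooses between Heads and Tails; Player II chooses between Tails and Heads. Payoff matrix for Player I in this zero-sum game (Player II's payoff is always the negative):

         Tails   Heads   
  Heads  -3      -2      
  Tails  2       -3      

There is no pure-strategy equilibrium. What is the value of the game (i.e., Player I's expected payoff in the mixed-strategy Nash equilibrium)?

For Player I to be willing to mix, Player I must be indifferent between Heads and Tails, which pins down Player II's mix.
  Player I's expected payoff from Heads: q·(-3) + (1−q)·(-2) = -q - 2
  Player I's expected payoff from Tails: q·2 + (1−q)·(-3) = 5q - 3
  -q - 2 = 5q - 3  ⇒  -6q = -1  ⇒  q = 1/6.
The value is Player I's expected payoff against this mix (using Heads): (1/6)·(-3) + (5/6)·(-2) = -13/6.

v = -13/6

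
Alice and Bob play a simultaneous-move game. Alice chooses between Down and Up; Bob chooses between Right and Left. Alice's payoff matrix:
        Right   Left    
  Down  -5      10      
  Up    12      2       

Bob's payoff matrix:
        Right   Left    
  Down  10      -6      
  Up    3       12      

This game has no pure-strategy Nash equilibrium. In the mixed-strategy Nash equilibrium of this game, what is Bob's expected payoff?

138/25

Alice's mix must leave Bob indifferent between Right and Left.
  Bob's expected payoff from Right: p·10 + (1−p)·3 = 7p + 3
  Bob's expected payoff from Left: p·(-6) + (1−p)·12 = -18p + 12
  7p + 3 = -18p + 12  ⇒  25p = 9  ⇒  p = 9/25.
At equilibrium Bob is indifferent across columns, so Bob's payoff equals the payoff from Right: (9/25)·10 + (16/25)·3 = 138/25.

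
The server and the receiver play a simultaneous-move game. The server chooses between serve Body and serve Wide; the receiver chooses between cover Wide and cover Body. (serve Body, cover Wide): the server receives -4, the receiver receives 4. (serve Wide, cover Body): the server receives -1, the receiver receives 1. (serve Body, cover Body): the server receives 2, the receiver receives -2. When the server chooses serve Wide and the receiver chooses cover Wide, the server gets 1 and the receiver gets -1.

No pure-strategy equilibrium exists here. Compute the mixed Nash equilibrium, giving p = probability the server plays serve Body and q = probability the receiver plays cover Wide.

p = 1/4, q = 3/8

The receiver's indifference between cover Wide and cover Body determines the server's mixing probability p:
  the receiver's expected payoff from cover Wide: p·4 + (1−p)·(-1) = 5p - 1
  the receiver's expected payoff from cover Body: p·(-2) + (1−p)·1 = -3p + 1
  5p - 1 = -3p + 1  ⇒  8p = 2  ⇒  p = 1/4.
Set the server's expected payoff from serve Body equal to that from serve Wide:
  the server's expected payoff from serve Body: q·(-4) + (1−q)·2 = -6q + 2
  the server's expected payoff from serve Wide: q·1 + (1−q)·(-1) = 2q - 1
  -6q + 2 = 2q - 1  ⇒  -8q = -3  ⇒  q = 3/8.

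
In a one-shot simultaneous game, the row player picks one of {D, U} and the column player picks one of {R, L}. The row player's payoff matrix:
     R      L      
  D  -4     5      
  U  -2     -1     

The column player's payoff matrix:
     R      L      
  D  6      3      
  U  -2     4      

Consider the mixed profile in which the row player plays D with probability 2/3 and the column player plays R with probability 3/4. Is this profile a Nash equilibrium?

Yes

Check the column player's indifference given the row player's mix p = 2/3:
  payoff from R = 10/3; payoff from L = 10/3 — equal.
Check the row player's indifference given the column player's mix q = 3/4:
  payoff from D = -7/4; payoff from U = -7/4 — equal.
Both players are indifferent, so neither can profitably deviate.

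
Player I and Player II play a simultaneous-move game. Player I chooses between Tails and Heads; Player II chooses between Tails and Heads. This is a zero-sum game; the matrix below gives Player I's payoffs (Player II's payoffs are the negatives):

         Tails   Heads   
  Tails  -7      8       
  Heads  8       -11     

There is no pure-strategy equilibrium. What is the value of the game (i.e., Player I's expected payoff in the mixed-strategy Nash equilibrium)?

In a mixed equilibrium Player I is indifferent between Tails and Heads; this condition fixes q.
  Player I's payoff from Tails: q·(-7) + (1−q)·8 = -15q + 8
  Player I's payoff from Heads: q·8 + (1−q)·(-11) = 19q - 11
  -15q + 8 = 19q - 11  ⇒  -34q = -19  ⇒  q = 19/34.
The value is Player I's expected payoff against this mix (using Tails): (19/34)·(-7) + (15/34)·8 = -13/34.

v = -13/34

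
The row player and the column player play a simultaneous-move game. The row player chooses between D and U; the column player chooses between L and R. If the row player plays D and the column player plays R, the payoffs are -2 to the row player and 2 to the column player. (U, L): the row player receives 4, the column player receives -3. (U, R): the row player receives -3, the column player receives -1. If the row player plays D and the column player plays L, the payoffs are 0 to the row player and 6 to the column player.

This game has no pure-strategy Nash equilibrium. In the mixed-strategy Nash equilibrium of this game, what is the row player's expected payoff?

-8/5

The row player's indifference between D and U determines the column player's mixing probability q:
  the row player's payoff from D: q·0 + (1−q)·(-2) = 2q - 2
  the row player's payoff from U: q·4 + (1−q)·(-3) = 7q - 3
  2q - 2 = 7q - 3  ⇒  -5q = -1  ⇒  q = 1/5.
At equilibrium the row player is indifferent across rows, so the row player's payoff equals the payoff from D: (1/5)·0 + (4/5)·(-2) = -8/5.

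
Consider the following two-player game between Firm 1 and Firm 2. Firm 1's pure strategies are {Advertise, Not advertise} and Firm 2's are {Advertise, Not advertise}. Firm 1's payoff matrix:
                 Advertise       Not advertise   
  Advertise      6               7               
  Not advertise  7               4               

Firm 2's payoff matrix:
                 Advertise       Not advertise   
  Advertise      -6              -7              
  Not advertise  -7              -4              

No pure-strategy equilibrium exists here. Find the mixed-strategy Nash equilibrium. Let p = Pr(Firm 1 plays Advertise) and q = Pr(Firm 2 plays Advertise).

p = 3/4, q = 3/4

Firm 2's indifference between Advertise and Not advertise determines Firm 1's mixing probability p:
  Firm 2's expected payoff from Advertise: p·(-6) + (1−p)·(-7) = p - 7
  Firm 2's expected payoff from Not advertise: p·(-7) + (1−p)·(-4) = -3p - 4
  p - 7 = -3p - 4  ⇒  4p = 3  ⇒  p = 3/4.
Firm 1's indifference between Advertise and Not advertise determines Firm 2's mixing probability q:
  Firm 1's payoff to Advertise: q·6 + (1−q)·7 = -q + 7
  Firm 1's payoff to Not advertise: q·7 + (1−q)·4 = 3q + 4
  -q + 7 = 3q + 4  ⇒  -4q = -3  ⇒  q = 3/4.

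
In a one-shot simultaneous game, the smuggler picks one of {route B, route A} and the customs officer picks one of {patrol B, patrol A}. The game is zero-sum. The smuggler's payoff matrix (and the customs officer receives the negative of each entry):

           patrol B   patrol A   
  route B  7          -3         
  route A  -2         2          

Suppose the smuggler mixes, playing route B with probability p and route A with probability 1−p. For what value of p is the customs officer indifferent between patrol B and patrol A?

The smuggler's mix must leave the customs officer indifferent between patrol B and patrol A.
  the customs officer's payoff from patrol B: p·(-7) + (1−p)·2 = -9p + 2
  the customs officer's payoff from patrol A: p·3 + (1−p)·(-2) = 5p - 2
  -9p + 2 = 5p - 2  ⇒  -14p = -4  ⇒  p = 2/7.

p = 2/7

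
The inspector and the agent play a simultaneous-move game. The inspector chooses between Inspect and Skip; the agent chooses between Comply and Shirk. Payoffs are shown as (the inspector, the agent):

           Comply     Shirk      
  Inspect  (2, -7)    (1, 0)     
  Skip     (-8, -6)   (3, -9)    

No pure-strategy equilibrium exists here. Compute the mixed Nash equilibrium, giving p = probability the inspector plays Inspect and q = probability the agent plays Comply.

The inspector's mix must leave the agent indifferent between Comply and Shirk.
  the agent's payoff to Comply: p·(-7) + (1−p)·(-6) = -p - 6
  the agent's payoff to Shirk: p·0 + (1−p)·(-9) = 9p - 9
  -p - 6 = 9p - 9  ⇒  -10p = -3  ⇒  p = 3/10.
Set the inspector's expected payoff from Inspect equal to that from Skip:
  the inspector's expected payoff from Inspect: q·2 + (1−q)·1 = q + 1
  the inspector's expected payoff from Skip: q·(-8) + (1−q)·3 = -11q + 3
  q + 1 = -11q + 3  ⇒  12q = 2  ⇒  q = 1/6.

p = 3/10, q = 1/6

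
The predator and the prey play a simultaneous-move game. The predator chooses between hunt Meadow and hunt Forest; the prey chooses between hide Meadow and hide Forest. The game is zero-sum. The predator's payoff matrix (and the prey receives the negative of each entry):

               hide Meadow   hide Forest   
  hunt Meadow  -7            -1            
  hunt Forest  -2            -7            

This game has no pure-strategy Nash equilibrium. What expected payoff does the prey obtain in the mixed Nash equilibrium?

For the prey to be willing to mix, the prey must be indifferent between hide Meadow and hide Forest, which pins down the predator's mix.
  the prey's payoff from hide Meadow: p·7 + (1−p)·2 = 5p + 2
  the prey's payoff from hide Forest: p·1 + (1−p)·7 = -6p + 7
  5p + 2 = -6p + 7  ⇒  11p = 5  ⇒  p = 5/11.
At equilibrium the prey is indifferent across columns, so the prey's payoff equals the payoff from hide Meadow: (5/11)·7 + (6/11)·2 = 47/11.

47/11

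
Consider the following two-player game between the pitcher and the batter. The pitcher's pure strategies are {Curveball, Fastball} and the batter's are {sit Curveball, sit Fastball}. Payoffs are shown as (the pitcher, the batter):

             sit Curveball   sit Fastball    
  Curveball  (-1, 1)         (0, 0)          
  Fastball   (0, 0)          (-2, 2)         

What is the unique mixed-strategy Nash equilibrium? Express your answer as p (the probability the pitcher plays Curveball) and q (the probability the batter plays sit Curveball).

p = 2/3, q = 2/3

Set the batter's expected payoff from sit Curveball equal to that from sit Fastball:
  the batter's payoff from sit Curveball: p·1 + (1−p)·0 = p
  the batter's payoff from sit Fastball: p·0 + (1−p)·2 = -2p + 2
  p = -2p + 2  ⇒  3p = 2  ⇒  p = 2/3.
The pitcher's indifference between Curveball and Fastball determines the batter's mixing probability q:
  the pitcher's expected payoff from Curveball: q·(-1) + (1−q)·0 = -q
  the pitcher's expected payoff from Fastball: q·0 + (1−q)·(-2) = 2q - 2
  -q = 2q - 2  ⇒  -3q = -2  ⇒  q = 2/3.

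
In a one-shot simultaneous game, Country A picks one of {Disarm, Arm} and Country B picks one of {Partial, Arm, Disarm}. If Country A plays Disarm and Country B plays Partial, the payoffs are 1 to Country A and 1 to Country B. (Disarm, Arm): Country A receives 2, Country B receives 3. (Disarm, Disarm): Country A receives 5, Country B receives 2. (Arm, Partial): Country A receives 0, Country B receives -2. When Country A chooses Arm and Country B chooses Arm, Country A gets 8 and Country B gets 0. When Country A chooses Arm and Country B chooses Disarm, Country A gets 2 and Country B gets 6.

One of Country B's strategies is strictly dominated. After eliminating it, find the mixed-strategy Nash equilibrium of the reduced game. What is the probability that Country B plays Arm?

Country B's strategy Partial is strictly dominated by Arm: 3 > 1 and 0 > -2. Eliminate Partial.
Set Country A's expected payoff from Disarm equal to that from Arm:
  Country A's payoff from Disarm: q·2 + (1−q)·5 = -3q + 5
  Country A's payoff from Arm: q·8 + (1−q)·2 = 6q + 2
  -3q + 5 = 6q + 2  ⇒  -9q = -3  ⇒  q = 1/3.

q = 1/3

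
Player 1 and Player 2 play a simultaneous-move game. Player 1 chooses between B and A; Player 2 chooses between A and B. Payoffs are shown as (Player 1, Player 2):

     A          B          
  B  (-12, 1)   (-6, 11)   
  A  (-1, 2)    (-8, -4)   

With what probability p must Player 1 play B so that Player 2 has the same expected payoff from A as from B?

p = 3/8

In a mixed equilibrium Player 2 is indifferent between A and B; this condition fixes p.
  Player 2's payoff to A: p·1 + (1−p)·2 = -p + 2
  Player 2's payoff to B: p·11 + (1−p)·(-4) = 15p - 4
  -p + 2 = 15p - 4  ⇒  -16p = -6  ⇒  p = 3/8.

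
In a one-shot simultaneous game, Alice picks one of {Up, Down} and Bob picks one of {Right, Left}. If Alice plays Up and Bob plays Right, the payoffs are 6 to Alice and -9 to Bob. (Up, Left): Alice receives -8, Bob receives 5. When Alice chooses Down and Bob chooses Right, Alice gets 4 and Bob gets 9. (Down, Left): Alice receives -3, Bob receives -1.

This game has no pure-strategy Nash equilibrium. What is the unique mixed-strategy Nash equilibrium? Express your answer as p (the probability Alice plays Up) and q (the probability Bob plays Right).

Alice's mix must leave Bob indifferent between Right and Left.
  Bob's payoff from Right: p·(-9) + (1−p)·9 = -18p + 9
  Bob's payoff from Left: p·5 + (1−p)·(-1) = 6p - 1
  -18p + 9 = 6p - 1  ⇒  -24p = -10  ⇒  p = 5/12.
In a mixed equilibrium Alice is indifferent between Up and Down; this condition fixes q.
  Alice's payoff from Up: q·6 + (1−q)·(-8) = 14q - 8
  Alice's payoff from Down: q·4 + (1−q)·(-3) = 7q - 3
  14q - 8 = 7q - 3  ⇒  7q = 5  ⇒  q = 5/7.

p = 5/12, q = 5/7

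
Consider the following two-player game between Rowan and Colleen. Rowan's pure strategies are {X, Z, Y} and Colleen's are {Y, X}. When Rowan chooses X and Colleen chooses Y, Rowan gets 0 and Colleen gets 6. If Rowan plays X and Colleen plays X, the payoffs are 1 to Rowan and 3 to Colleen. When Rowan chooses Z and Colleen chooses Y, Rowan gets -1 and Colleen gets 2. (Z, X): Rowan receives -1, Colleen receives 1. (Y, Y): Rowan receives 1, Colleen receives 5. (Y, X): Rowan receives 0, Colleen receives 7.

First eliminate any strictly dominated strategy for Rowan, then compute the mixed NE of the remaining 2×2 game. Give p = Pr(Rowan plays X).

p = 2/5

Rowan's strategy Z is strictly dominated by Y: 1 > -1 and 0 > -1. Eliminate Z.
Colleen's indifference between Y and X determines Rowan's mixing probability p:
  Colleen's payoff from Y: p·6 + (1−p)·5 = p + 5
  Colleen's payoff from X: p·3 + (1−p)·7 = -4p + 7
  p + 5 = -4p + 7  ⇒  5p = 2  ⇒  p = 2/5.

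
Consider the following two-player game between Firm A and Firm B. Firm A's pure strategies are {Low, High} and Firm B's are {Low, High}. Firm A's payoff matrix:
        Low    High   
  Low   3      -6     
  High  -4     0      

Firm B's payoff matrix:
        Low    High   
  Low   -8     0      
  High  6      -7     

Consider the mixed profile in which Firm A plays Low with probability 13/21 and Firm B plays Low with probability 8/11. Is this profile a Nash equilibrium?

No

Given Firm B's mix q = 8/11, Firm A's payoff from Low is 6/11 but from High is -32/11. Firm A strictly prefers Low, so Firm A would not mix.
So the proposed profile is not a Nash equilibrium.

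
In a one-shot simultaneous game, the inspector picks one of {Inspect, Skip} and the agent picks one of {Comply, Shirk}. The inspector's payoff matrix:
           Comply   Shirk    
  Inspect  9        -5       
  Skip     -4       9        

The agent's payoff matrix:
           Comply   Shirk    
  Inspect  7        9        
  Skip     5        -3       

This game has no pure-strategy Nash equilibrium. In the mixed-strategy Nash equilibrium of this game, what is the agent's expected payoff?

The inspector's mix must leave the agent indifferent between Comply and Shirk.
  the agent's expected payoff from Comply: p·7 + (1−p)·5 = 2p + 5
  the agent's expected payoff from Shirk: p·9 + (1−p)·(-3) = 12p - 3
  2p + 5 = 12p - 3  ⇒  -10p = -8  ⇒  p = 4/5.
At equilibrium the agent is indifferent across columns, so the agent's payoff equals the payoff from Comply: (4/5)·7 + (1/5)·5 = 33/5.

33/5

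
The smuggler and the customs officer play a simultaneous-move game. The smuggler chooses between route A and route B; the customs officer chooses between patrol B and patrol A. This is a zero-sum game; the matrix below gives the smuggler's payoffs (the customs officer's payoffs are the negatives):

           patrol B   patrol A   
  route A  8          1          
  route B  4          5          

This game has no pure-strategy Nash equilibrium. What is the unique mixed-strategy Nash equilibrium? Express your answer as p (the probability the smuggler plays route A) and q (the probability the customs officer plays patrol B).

p = 1/8, q = 1/2

The smuggler's mix must leave the customs officer indifferent between patrol B and patrol A.
  the customs officer's payoff to patrol B: p·(-8) + (1−p)·(-4) = -4p - 4
  the customs officer's payoff to patrol A: p·(-1) + (1−p)·(-5) = 4p - 5
  -4p - 4 = 4p - 5  ⇒  -8p = -1  ⇒  p = 1/8.
The smuggler's indifference between route A and route B determines the customs officer's mixing probability q:
  the smuggler's payoff from route A: q·8 + (1−q)·1 = 7q + 1
  the smuggler's payoff from route B: q·4 + (1−q)·5 = -q + 5
  7q + 1 = -q + 5  ⇒  8q = 4  ⇒  q = 1/2.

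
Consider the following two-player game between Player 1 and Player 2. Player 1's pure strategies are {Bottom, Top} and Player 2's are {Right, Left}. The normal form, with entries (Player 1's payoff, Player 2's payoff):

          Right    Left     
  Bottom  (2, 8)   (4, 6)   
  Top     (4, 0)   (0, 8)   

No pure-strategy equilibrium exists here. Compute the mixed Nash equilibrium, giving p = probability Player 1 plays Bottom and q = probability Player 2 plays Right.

Player 1's mix must leave Player 2 indifferent between Right and Left.
  Player 2's payoff to Right: p·8 + (1−p)·0 = 8p
  Player 2's payoff to Left: p·6 + (1−p)·8 = -2p + 8
  8p = -2p + 8  ⇒  10p = 8  ⇒  p = 4/5.
In a mixed equilibrium Player 1 is indifferent between Bottom and Top; this condition fixes q.
  Player 1's payoff from Bottom: q·2 + (1−q)·4 = -2q + 4
  Player 1's payoff from Top: q·4 + (1−q)·0 = 4q
  -2q + 4 = 4q  ⇒  -6q = -4  ⇒  q = 2/3.

p = 4/5, q = 2/3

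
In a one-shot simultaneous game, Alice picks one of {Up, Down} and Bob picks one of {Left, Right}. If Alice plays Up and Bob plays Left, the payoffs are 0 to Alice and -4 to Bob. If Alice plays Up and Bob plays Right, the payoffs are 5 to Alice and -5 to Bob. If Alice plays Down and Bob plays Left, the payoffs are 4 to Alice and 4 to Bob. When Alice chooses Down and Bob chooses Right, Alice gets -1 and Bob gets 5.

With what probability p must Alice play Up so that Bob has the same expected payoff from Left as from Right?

Set Bob's expected payoff from Left equal to that from Right:
  Bob's payoff to Left: p·(-4) + (1−p)·4 = -8p + 4
  Bob's payoff to Right: p·(-5) + (1−p)·5 = -10p + 5
  -8p + 4 = -10p + 5  ⇒  2p = 1  ⇒  p = 1/2.

p = 1/2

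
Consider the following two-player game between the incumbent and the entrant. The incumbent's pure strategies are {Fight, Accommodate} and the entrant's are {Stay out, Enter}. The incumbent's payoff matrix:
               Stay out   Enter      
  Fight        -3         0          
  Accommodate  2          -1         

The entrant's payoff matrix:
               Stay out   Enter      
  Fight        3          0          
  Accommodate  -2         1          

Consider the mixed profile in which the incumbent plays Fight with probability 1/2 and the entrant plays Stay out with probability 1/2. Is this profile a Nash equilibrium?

No

Given the entrant's mix q = 1/2, the incumbent's payoff from Fight is -3/2 but from Accommodate is 1/2. The incumbent strictly prefers Accommodate, so the incumbent would not mix.
So the proposed profile is not a Nash equilibrium.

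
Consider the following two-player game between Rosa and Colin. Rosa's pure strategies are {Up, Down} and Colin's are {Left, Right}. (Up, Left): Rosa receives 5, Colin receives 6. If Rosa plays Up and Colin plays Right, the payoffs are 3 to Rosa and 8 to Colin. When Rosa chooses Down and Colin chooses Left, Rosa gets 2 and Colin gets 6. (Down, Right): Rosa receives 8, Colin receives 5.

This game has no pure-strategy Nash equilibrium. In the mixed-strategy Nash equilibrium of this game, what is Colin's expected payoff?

Rosa's mix must leave Colin indifferent between Left and Right.
  Colin's payoff from Left: p·6 + (1−p)·6 = 6
  Colin's payoff from Right: p·8 + (1−p)·5 = 3p + 5
  6 = 3p + 5  ⇒  -3p = -1  ⇒  p = 1/3.
At equilibrium Colin is indifferent across columns, so Colin's payoff equals the payoff from Left: (1/3)·6 + (2/3)·6 = 6.

6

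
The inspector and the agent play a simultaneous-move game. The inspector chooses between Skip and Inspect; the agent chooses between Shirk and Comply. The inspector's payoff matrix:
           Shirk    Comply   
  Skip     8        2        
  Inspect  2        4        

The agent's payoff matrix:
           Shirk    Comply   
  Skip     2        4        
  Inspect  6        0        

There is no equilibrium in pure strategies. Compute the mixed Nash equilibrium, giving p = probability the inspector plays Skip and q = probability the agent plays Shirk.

p = 3/4, q = 1/4

In a mixed equilibrium the agent is indifferent between Shirk and Comply; this condition fixes p.
  the agent's expected payoff from Shirk: p·2 + (1−p)·6 = -4p + 6
  the agent's expected payoff from Comply: p·4 + (1−p)·0 = 4p
  -4p + 6 = 4p  ⇒  -8p = -6  ⇒  p = 3/4.
In a mixed equilibrium the inspector is indifferent between Skip and Inspect; this condition fixes q.
  the inspector's payoff to Skip: q·8 + (1−q)·2 = 6q + 2
  the inspector's payoff to Inspect: q·2 + (1−q)·4 = -2q + 4
  6q + 2 = -2q + 4  ⇒  8q = 2  ⇒  q = 1/4.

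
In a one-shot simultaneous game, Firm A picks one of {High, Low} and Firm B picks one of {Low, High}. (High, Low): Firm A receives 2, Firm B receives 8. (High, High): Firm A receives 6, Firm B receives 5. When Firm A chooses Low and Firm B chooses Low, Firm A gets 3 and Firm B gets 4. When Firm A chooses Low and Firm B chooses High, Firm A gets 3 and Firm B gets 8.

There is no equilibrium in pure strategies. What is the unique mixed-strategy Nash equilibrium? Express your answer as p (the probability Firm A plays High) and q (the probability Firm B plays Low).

p = 4/7, q = 3/4

In a mixed equilibrium Firm B is indifferent between Low and High; this condition fixes p.
  Firm B's expected payoff from Low: p·8 + (1−p)·4 = 4p + 4
  Firm B's expected payoff from High: p·5 + (1−p)·8 = -3p + 8
  4p + 4 = -3p + 8  ⇒  7p = 4  ⇒  p = 4/7.
Firm B's mix must leave Firm A indifferent between High and Low.
  Firm A's expected payoff from High: q·2 + (1−q)·6 = -4q + 6
  Firm A's expected payoff from Low: q·3 + (1−q)·3 = 3
  -4q + 6 = 3  ⇒  -4q = -3  ⇒  q = 3/4.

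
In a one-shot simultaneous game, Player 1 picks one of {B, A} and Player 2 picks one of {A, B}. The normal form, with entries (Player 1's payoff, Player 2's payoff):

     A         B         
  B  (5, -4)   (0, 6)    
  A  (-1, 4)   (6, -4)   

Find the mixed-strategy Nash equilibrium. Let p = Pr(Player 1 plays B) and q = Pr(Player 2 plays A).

Player 2's indifference between A and B determines Player 1's mixing probability p:
  Player 2's payoff to A: p·(-4) + (1−p)·4 = -8p + 4
  Player 2's payoff to B: p·6 + (1−p)·(-4) = 10p - 4
  -8p + 4 = 10p - 4  ⇒  -18p = -8  ⇒  p = 4/9.
Player 2's mix must leave Player 1 indifferent between B and A.
  Player 1's payoff from B: q·5 + (1−q)·0 = 5q
  Player 1's payoff from A: q·(-1) + (1−q)·6 = -7q + 6
  5q = -7q + 6  ⇒  12q = 6  ⇒  q = 1/2.

p = 4/9, q = 1/2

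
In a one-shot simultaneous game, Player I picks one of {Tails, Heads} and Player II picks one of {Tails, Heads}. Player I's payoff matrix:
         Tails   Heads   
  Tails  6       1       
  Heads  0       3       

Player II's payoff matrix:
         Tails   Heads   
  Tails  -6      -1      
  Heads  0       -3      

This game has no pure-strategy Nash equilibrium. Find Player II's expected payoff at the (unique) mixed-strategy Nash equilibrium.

Player I's mix must leave Player II indifferent between Tails and Heads.
  Player II's payoff to Tails: p·(-6) + (1−p)·0 = -6p
  Player II's payoff to Heads: p·(-1) + (1−p)·(-3) = 2p - 3
  -6p = 2p - 3  ⇒  -8p = -3  ⇒  p = 3/8.
At equilibrium Player II is indifferent across columns, so Player II's payoff equals the payoff from Tails: (3/8)·(-6) + (5/8)·0 = -9/4.

-9/4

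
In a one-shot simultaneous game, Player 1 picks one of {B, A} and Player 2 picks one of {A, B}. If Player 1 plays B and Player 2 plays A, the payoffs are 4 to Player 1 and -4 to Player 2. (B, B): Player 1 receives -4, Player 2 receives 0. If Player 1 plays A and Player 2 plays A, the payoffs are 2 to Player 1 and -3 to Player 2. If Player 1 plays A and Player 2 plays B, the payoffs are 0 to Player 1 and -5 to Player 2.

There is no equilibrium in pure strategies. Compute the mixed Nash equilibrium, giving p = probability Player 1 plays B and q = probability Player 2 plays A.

p = 1/3, q = 2/3

For Player 2 to be willing to mix, Player 2 must be indifferent between A and B, which pins down Player 1's mix.
  Player 2's payoff from A: p·(-4) + (1−p)·(-3) = -p - 3
  Player 2's payoff from B: p·0 + (1−p)·(-5) = 5p - 5
  -p - 3 = 5p - 5  ⇒  -6p = -2  ⇒  p = 1/3.
Set Player 1's expected payoff from B equal to that from A:
  Player 1's payoff to B: q·4 + (1−q)·(-4) = 8q - 4
  Player 1's payoff to A: q·2 + (1−q)·0 = 2q
  8q - 4 = 2q  ⇒  6q = 4  ⇒  q = 2/3.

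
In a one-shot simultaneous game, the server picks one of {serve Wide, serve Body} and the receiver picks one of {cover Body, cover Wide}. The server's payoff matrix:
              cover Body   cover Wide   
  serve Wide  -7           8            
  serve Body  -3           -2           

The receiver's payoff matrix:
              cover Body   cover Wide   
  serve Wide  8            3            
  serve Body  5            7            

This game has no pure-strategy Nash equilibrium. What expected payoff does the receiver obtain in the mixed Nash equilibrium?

For the receiver to be willing to mix, the receiver must be indifferent between cover Body and cover Wide, which pins down the server's mix.
  the receiver's payoff to cover Body: p·8 + (1−p)·5 = 3p + 5
  the receiver's payoff to cover Wide: p·3 + (1−p)·7 = -4p + 7
  3p + 5 = -4p + 7  ⇒  7p = 2  ⇒  p = 2/7.
At equilibrium the receiver is indifferent across columns, so the receiver's payoff equals the payoff from cover Body: (2/7)·8 + (5/7)·5 = 41/7.

41/7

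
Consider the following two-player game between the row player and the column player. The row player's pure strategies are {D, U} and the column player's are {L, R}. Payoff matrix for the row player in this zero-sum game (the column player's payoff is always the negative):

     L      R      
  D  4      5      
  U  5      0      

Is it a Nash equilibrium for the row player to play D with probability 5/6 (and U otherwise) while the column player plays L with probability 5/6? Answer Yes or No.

Check the column player's indifference given the row player's mix p = 5/6:
  payoff from L = -25/6; payoff from R = -25/6 — equal.
Check the row player's indifference given the column player's mix q = 5/6:
  payoff from D = 25/6; payoff from U = 25/6 — equal.
Both players are indifferent, so neither can profitably deviate.

Yes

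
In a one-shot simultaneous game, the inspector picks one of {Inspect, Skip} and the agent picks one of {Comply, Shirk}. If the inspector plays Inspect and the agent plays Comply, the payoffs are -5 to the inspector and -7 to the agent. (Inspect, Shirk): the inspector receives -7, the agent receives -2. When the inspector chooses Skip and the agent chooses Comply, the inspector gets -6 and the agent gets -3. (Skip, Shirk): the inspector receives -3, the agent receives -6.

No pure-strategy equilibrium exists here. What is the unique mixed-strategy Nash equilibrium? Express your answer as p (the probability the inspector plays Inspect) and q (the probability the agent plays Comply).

In a mixed equilibrium the agent is indifferent between Comply and Shirk; this condition fixes p.
  the agent's expected payoff from Comply: p·(-7) + (1−p)·(-3) = -4p - 3
  the agent's expected payoff from Shirk: p·(-2) + (1−p)·(-6) = 4p - 6
  -4p - 3 = 4p - 6  ⇒  -8p = -3  ⇒  p = 3/8.
For the inspector to be willing to mix, the inspector must be indifferent between Inspect and Skip, which pins down the agent's mix.
  the inspector's expected payoff from Inspect: q·(-5) + (1−q)·(-7) = 2q - 7
  the inspector's expected payoff from Skip: q·(-6) + (1−q)·(-3) = -3q - 3
  2q - 7 = -3q - 3  ⇒  5q = 4  ⇒  q = 4/5.

p = 3/8, q = 4/5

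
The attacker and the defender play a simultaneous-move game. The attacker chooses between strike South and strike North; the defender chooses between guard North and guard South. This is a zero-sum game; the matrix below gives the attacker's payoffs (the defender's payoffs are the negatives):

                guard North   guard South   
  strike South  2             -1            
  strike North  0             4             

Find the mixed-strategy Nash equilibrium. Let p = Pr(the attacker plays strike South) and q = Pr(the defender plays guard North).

p = 4/7, q = 5/7

For the defender to be willing to mix, the defender must be indifferent between guard North and guard South, which pins down the attacker's mix.
  the defender's expected payoff from guard North: p·(-2) + (1−p)·0 = -2p
  the defender's expected payoff from guard South: p·1 + (1−p)·(-4) = 5p - 4
  -2p = 5p - 4  ⇒  -7p = -4  ⇒  p = 4/7.
The defender's mix must leave the attacker indifferent between strike South and strike North.
  the attacker's payoff from strike South: q·2 + (1−q)·(-1) = 3q - 1
  the attacker's payoff from strike North: q·0 + (1−q)·4 = -4q + 4
  3q - 1 = -4q + 4  ⇒  7q = 5  ⇒  q = 5/7.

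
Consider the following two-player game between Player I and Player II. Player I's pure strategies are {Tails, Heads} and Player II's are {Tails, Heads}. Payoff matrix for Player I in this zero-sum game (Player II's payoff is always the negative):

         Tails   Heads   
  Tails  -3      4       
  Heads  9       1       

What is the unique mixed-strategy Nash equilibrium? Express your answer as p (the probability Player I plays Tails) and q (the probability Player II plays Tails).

p = 8/15, q = 1/5

Player II's indifference between Tails and Heads determines Player I's mixing probability p:
  Player II's payoff from Tails: p·3 + (1−p)·(-9) = 12p - 9
  Player II's payoff from Heads: p·(-4) + (1−p)·(-1) = -3p - 1
  12p - 9 = -3p - 1  ⇒  15p = 8  ⇒  p = 8/15.
Player I's indifference between Tails and Heads determines Player II's mixing probability q:
  Player I's payoff to Tails: q·(-3) + (1−q)·4 = -7q + 4
  Player I's payoff to Heads: q·9 + (1−q)·1 = 8q + 1
  -7q + 4 = 8q + 1  ⇒  -15q = -3  ⇒  q = 1/5.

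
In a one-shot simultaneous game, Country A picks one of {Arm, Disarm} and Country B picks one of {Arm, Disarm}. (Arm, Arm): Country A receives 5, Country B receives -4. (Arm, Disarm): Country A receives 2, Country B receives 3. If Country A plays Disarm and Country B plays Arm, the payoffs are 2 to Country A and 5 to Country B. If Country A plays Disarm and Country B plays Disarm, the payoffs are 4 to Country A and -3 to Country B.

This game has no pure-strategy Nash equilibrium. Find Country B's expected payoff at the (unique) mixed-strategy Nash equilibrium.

In a mixed equilibrium Country B is indifferent between Arm and Disarm; this condition fixes p.
  Country B's payoff from Arm: p·(-4) + (1−p)·5 = -9p + 5
  Country B's payoff from Disarm: p·3 + (1−p)·(-3) = 6p - 3
  -9p + 5 = 6p - 3  ⇒  -15p = -8  ⇒  p = 8/15.
At equilibrium Country B is indifferent across columns, so Country B's payoff equals the payoff from Arm: (8/15)·(-4) + (7/15)·5 = 1/5.

1/5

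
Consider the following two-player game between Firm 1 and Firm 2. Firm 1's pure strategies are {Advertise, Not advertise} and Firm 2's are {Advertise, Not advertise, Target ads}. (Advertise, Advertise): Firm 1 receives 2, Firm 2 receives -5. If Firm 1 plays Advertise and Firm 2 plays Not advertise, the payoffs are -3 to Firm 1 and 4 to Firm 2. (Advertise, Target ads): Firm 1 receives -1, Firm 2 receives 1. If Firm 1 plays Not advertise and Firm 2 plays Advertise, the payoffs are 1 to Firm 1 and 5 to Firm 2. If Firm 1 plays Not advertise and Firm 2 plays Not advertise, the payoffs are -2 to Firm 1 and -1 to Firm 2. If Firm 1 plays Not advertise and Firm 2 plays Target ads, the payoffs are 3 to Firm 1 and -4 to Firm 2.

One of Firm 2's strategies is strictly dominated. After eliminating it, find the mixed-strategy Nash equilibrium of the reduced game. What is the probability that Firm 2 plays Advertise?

Firm 2's strategy Target ads is strictly dominated by Not advertise: 4 > 1 and -1 > -4. Eliminate Target ads.
For Firm 1 to be willing to mix, Firm 1 must be indifferent between Advertise and Not advertise, which pins down Firm 2's mix.
  Firm 1's expected payoff from Advertise: q·2 + (1−q)·(-3) = 5q - 3
  Firm 1's expected payoff from Not advertise: q·1 + (1−q)·(-2) = 3q - 2
  5q - 3 = 3q - 2  ⇒  2q = 1  ⇒  q = 1/2.

q = 1/2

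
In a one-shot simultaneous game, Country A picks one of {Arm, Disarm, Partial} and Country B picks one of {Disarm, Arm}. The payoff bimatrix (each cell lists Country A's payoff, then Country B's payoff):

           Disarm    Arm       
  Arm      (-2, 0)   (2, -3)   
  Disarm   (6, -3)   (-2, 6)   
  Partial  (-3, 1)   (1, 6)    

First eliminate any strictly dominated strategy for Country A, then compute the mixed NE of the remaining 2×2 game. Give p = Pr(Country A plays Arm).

Country A's strategy Partial is strictly dominated by Arm: -2 > -3 and 2 > 1. Eliminate Partial.
Country A's mix must leave Country B indifferent between Disarm and Arm.
  Country B's payoff to Disarm: p·0 + (1−p)·(-3) = 3p - 3
  Country B's payoff to Arm: p·(-3) + (1−p)·6 = -9p + 6
  3p - 3 = -9p + 6  ⇒  12p = 9  ⇒  p = 3/4.

p = 3/4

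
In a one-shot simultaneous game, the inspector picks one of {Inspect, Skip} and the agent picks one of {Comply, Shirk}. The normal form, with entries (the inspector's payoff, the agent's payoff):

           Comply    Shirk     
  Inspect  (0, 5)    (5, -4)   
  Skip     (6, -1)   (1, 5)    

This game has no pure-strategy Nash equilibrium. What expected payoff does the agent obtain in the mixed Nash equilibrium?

Set the agent's expected payoff from Comply equal to that from Shirk:
  the agent's expected payoff from Comply: p·5 + (1−p)·(-1) = 6p - 1
  the agent's expected payoff from Shirk: p·(-4) + (1−p)·5 = -9p + 5
  6p - 1 = -9p + 5  ⇒  15p = 6  ⇒  p = 2/5.
At equilibrium the agent is indifferent across columns, so the agent's payoff equals the payoff from Comply: (2/5)·5 + (3/5)·(-1) = 7/5.

7/5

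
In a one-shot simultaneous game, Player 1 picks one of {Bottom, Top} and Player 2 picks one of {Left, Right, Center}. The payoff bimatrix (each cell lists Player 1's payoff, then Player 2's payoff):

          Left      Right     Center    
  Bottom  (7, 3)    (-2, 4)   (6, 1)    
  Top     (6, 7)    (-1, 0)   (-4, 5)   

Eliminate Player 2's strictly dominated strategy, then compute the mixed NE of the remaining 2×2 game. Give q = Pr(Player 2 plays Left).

Player 2's strategy Center is strictly dominated by Left: 3 > 1 and 7 > 5. Eliminate Center.
For Player 1 to be willing to mix, Player 1 must be indifferent between Bottom and Top, which pins down Player 2's mix.
  Player 1's payoff to Bottom: q·7 + (1−q)·(-2) = 9q - 2
  Player 1's payoff to Top: q·6 + (1−q)·(-1) = 7q - 1
  9q - 2 = 7q - 1  ⇒  2q = 1  ⇒  q = 1/2.

q = 1/2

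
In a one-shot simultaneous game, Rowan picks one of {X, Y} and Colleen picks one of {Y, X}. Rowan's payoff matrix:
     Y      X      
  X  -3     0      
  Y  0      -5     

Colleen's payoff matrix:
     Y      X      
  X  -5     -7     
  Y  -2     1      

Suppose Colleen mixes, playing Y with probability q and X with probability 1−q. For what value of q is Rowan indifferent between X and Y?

q = 5/8

In a mixed equilibrium Rowan is indifferent between X and Y; this condition fixes q.
  Rowan's expected payoff from X: q·(-3) + (1−q)·0 = -3q
  Rowan's expected payoff from Y: q·0 + (1−q)·(-5) = 5q - 5
  -3q = 5q - 5  ⇒  -8q = -5  ⇒  q = 5/8.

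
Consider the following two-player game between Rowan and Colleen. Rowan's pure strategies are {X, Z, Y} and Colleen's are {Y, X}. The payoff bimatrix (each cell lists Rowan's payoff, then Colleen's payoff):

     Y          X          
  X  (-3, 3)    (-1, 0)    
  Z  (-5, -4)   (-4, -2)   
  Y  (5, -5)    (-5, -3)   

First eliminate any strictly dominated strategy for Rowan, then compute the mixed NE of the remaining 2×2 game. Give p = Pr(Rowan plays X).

p = 2/5

Rowan's strategy Z is strictly dominated by X: -3 > -5 and -1 > -4. Eliminate Z.
Rowan's mix must leave Colleen indifferent between Y and X.
  Colleen's expected payoff from Y: p·3 + (1−p)·(-5) = 8p - 5
  Colleen's expected payoff from X: p·0 + (1−p)·(-3) = 3p - 3
  8p - 5 = 3p - 3  ⇒  5p = 2  ⇒  p = 2/5.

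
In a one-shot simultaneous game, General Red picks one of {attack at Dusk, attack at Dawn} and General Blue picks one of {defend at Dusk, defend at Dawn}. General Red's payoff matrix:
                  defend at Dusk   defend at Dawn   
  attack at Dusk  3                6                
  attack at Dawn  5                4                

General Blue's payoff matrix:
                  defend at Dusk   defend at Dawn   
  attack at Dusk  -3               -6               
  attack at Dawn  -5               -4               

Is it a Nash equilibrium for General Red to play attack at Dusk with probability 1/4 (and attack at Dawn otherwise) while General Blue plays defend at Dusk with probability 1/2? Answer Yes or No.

Yes

Check General Blue's indifference given General Red's mix p = 1/4:
  payoff from defend at Dusk = -9/2; payoff from defend at Dawn = -9/2 — equal.
Check General Red's indifference given General Blue's mix q = 1/2:
  payoff from attack at Dusk = 9/2; payoff from attack at Dawn = 9/2 — equal.
Both players are indifferent, so neither can profitably deviate.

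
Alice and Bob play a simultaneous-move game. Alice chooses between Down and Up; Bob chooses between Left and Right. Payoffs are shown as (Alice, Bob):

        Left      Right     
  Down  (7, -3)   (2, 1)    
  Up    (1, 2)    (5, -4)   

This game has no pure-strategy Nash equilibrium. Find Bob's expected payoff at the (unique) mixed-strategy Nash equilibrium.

-1

Bob's indifference between Left and Right determines Alice's mixing probability p:
  Bob's payoff from Left: p·(-3) + (1−p)·2 = -5p + 2
  Bob's payoff from Right: p·1 + (1−p)·(-4) = 5p - 4
  -5p + 2 = 5p - 4  ⇒  -10p = -6  ⇒  p = 3/5.
At equilibrium Bob is indifferent across columns, so Bob's payoff equals the payoff from Left: (3/5)·(-3) + (2/5)·2 = -1.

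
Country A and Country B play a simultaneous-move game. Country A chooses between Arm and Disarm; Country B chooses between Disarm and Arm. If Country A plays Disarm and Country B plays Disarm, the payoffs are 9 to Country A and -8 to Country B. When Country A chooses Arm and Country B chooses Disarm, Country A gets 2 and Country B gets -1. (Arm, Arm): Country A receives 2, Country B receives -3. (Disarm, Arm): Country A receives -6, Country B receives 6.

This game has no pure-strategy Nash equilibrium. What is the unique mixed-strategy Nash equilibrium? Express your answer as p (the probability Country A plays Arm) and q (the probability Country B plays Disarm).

p = 7/8, q = 8/15

Country A's mix must leave Country B indifferent between Disarm and Arm.
  Country B's payoff from Disarm: p·(-1) + (1−p)·(-8) = 7p - 8
  Country B's payoff from Arm: p·(-3) + (1−p)·6 = -9p + 6
  7p - 8 = -9p + 6  ⇒  16p = 14  ⇒  p = 7/8.
Set Country A's expected payoff from Arm equal to that from Disarm:
  Country A's payoff from Arm: q·2 + (1−q)·2 = 2
  Country A's payoff from Disarm: q·9 + (1−q)·(-6) = 15q - 6
  2 = 15q - 6  ⇒  -15q = -8  ⇒  q = 8/15.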